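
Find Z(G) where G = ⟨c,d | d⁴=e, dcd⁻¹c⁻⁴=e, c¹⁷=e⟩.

An element z ∈ Z(G) iff z commutes with every generator.
For example e is central: e·c = c = c·e; e·d = d = d·e.
Whereas c ∉ Z(G) since c·d = cd ≠ c⁴d = d·c.
Checking each of the 68 elements this way gives Z(G) = {e}, of order 1.

Answer: {e}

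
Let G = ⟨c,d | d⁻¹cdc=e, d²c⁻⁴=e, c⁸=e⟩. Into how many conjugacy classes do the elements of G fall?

The conjugacy classes (representative and size) are:
  [e] (size 1), [c⁷] (size 2), [c⁶] (size 2), [c³] (size 2), [c⁴] (size 1), [c²d⁻¹] (size 4), [c³d⁻¹] (size 4).
Class equation: 1 + 2 + 2 + 2 + 1 + 4 + 4 = 16 = |G|. So G has 7 conjugacy classes.

Answer: 7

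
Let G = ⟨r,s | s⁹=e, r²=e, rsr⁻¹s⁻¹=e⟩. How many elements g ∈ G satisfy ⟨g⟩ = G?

G is cyclic of order 18. An element generates G iff its order is 18, and a cyclic group of order 18 has exactly φ(18) = 6 such elements.

Answer: 6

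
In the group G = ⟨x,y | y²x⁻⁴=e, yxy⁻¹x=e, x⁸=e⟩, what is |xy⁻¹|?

Compute successive powers until reaching e:
  (xy⁻¹)¹ = xy⁻¹, (xy⁻¹)² = x⁴, (xy⁻¹)³ = xy, (xy⁻¹)⁴ = e.
The smallest positive k with (xy⁻¹)ᵏ = e is 4.

Answer: 4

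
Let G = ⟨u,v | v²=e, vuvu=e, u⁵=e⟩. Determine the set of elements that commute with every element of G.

An element z ∈ Z(G) iff z commutes with every generator.
For example e is central: e·u = u = u·e; e·v = v = v·e.
Whereas u ∉ Z(G) since u·v = uv ≠ u⁴v = v·u.
Checking each of the 10 elements this way gives Z(G) = {e}, of order 1.

Answer: {e}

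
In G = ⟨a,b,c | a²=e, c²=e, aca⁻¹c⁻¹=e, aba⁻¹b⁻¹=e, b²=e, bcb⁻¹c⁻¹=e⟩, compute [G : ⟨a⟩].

First find ord(a) by computing successive powers:
  a¹ = a, a² = e.
So |⟨a⟩| = ord(a) = 2. With |G| = 8, by Lagrange [G : ⟨a⟩] = 8/2 = 4.

Answer: 4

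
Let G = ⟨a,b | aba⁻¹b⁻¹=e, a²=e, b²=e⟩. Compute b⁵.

Compute successive powers of b, reducing at each step:
  b²: b · b = e
  b³: e · b = b
  b⁴: b · b = e
  b⁵: e · b = b

Answer: b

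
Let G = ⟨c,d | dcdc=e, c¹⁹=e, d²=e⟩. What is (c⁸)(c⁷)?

Compute (c⁸) · (c⁷) by multiplying left to right and reducing via the relations at each step:
  (c⁸) · c⁷ = c¹⁵

Answer: c¹⁵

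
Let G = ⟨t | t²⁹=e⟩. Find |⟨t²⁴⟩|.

|⟨t²⁴⟩| equals the order of t²⁴. Compute successive powers until reaching e:
  (t²⁴)¹ = t²⁴, (t²⁴)² = t¹⁹, (t²⁴)³ = t¹⁴, (t²⁴)⁴ = t⁹, (t²⁴)⁵ = t⁴, (t²⁴)⁶ = t²⁸, (t²⁴)⁷ = t²³, (t²⁴)⁸ = t¹⁸, (t²⁴)⁹ = t¹³, (t²⁴)¹⁰ = t⁸, (t²⁴)¹¹ = t³, (t²⁴)¹² = t²⁷, (t²⁴)¹³ = t²², (t²⁴)¹⁴ = t¹⁷, (t²⁴)¹⁵ = t¹², (t²⁴)¹⁶ = t⁷, (t²⁴)¹⁷ = t², (t²⁴)¹⁸ = t²⁶, (t²⁴)¹⁹ = t²¹, (t²⁴)²⁰ = t¹⁶, (t²⁴)²¹ = t¹¹, (t²⁴)²² = t⁶, (t²⁴)²³ = t, (t²⁴)²⁴ = t²⁵, (t²⁴)²⁵ = t²⁰, (t²⁴)²⁶ = t¹⁵, (t²⁴)²⁷ = t¹⁰, (t²⁴)²⁸ = t⁵, (t²⁴)²⁹ = e.
The smallest positive k with (t²⁴)ᵏ = e is 29, so |⟨t²⁴⟩| = 29.

Answer: 29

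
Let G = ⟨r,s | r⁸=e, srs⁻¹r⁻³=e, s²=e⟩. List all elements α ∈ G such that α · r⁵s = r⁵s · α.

⟨r⁵s⟩ ⊆ C_G(r⁵s) since powers of r⁵s commute with r⁵s; so |C_G(r⁵s)| ≥ |⟨r⁵s⟩| = 4.
By orbit–stabilizer, |C_G(r⁵s)| = |G| / |conj. class of r⁵s| = 16 / 4 = 4.
The 4 elements commuting with r⁵s are {e, r⁴, rs, r⁵s}.

Answer: {e, r⁴, rs, r⁵s}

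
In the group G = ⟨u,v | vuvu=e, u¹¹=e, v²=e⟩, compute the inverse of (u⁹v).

The order of (u⁹v) is 2 (smallest k with (u⁹v)ᵏ = e), so (u⁹v)⁻¹ = (u⁹v)¹ = u⁹v.
Check: (u⁹v) · (u⁹v) → (u⁹v) · u⁹ = v;   v · v = e, giving e as required.

Answer: u⁹v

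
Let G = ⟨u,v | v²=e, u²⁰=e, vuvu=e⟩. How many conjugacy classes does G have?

The conjugacy classes (representative and size) are:
  [e] (size 1), [u] (size 2), [u¹⁸] (size 2), [u³] (size 2), [u⁴] (size 2), [u¹⁵] (size 2), [u¹⁴] (size 2), [u⁷] (size 2), [u¹²] (size 2), [u¹¹] (size 2), [u¹⁰] (size 1), [u¹⁸v] (size 10), [u⁵v] (size 10).
Class equation: 1 + 2 + 2 + 2 + 2 + 2 + 2 + 2 + 2 + 2 + 1 + 10 + 10 = 40 = |G|. So G has 13 conjugacy classes.

Answer: 13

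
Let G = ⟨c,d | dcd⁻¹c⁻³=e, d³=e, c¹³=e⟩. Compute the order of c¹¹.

Compute successive powers until reaching e:
  (c¹¹)¹ = c¹¹, (c¹¹)² = c⁹, (c¹¹)³ = c⁷, (c¹¹)⁴ = c⁵, (c¹¹)⁵ = c³, (c¹¹)⁶ = c, (c¹¹)⁷ = c¹², (c¹¹)⁸ = c¹⁰, (c¹¹)⁹ = c⁸, (c¹¹)¹⁰ = c⁶, (c¹¹)¹¹ = c⁴, (c¹¹)¹² = c², (c¹¹)¹³ = e.
The smallest positive k with (c¹¹)ᵏ = e is 13.

Answer: 13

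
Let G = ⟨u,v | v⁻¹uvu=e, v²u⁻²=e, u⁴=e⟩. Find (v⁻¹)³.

Compute successive powers of (v⁻¹), reducing at each step:
  (v⁻¹)²: (v⁻¹) · v⁻¹ = u²
  (v⁻¹)³: (u²) · v⁻¹ = v

Answer: v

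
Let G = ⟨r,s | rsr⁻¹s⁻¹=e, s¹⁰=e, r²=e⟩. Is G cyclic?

|G| = 20, but the maximum element order in G is 10 < 20. No single element generates all of G, so G is not cyclic.

Answer: No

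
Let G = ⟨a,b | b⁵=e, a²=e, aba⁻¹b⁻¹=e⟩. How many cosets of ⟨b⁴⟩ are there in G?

First find ord(b⁴) by computing successive powers:
  (b⁴)¹ = b⁴, (b⁴)² = b³, (b⁴)³ = b², (b⁴)⁴ = b, (b⁴)⁵ = e.
So |⟨b⁴⟩| = ord(b⁴) = 5. With |G| = 10, by Lagrange [G : ⟨b⁴⟩] = 10/5 = 2.

Answer: 2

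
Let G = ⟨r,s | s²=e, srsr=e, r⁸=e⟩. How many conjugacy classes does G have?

The conjugacy classes (representative and size) are:
  [e] (size 1), [r] (size 2), [r⁶] (size 2), [r³] (size 2), [r⁴] (size 1), [s] (size 4), [r⁵s] (size 4).
Class equation: 1 + 2 + 2 + 2 + 1 + 4 + 4 = 16 = |G|. So G has 7 conjugacy classes.

Answer: 7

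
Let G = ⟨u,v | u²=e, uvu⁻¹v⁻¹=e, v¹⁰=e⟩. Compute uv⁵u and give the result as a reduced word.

Multiply left to right, reducing at each step:
  u · v⁵ = uv⁵
  (uv⁵) · u = v⁵

Answer: v⁵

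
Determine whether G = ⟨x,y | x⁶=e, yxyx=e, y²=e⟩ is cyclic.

Every cyclic group is abelian. But x·y = xy while y·x = x⁵y, so x·y ≠ y·x and G is not abelian. Hence G is not cyclic.

Answer: No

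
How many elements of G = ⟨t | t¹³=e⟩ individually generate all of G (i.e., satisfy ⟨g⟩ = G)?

G is cyclic of order 13. An element generates G iff its order is 13, and a cyclic group of order 13 has exactly φ(13) = 12 such elements.

Answer: 12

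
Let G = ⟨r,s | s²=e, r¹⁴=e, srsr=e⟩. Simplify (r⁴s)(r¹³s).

Compute (r⁴s) · (r¹³s) by multiplying left to right and reducing via the relations at each step:
  (r⁴s) · r¹³ = r⁵s
  (r⁵s) · s = r⁵

Answer: r⁵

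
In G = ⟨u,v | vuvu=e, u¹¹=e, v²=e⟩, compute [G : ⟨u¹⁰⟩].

First find ord(u¹⁰) by computing successive powers:
  (u¹⁰)¹ = u¹⁰, (u¹⁰)² = u⁹, (u¹⁰)³ = u⁸, (u¹⁰)⁴ = u⁷, (u¹⁰)⁵ = u⁶, (u¹⁰)⁶ = u⁵, (u¹⁰)⁷ = u⁴, (u¹⁰)⁸ = u³, (u¹⁰)⁹ = u², (u¹⁰)¹⁰ = u, (u¹⁰)¹¹ = e.
So |⟨u¹⁰⟩| = ord(u¹⁰) = 11. With |G| = 22, by Lagrange [G : ⟨u¹⁰⟩] = 22/11 = 2.

Answer: 2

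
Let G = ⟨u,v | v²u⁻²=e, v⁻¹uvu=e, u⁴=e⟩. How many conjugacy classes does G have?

The conjugacy classes (representative and size) are:
  [e] (size 1), [u³] (size 2), [u²] (size 1), [v⁻¹] (size 2), [uv⁻¹] (size 2).
Class equation: 1 + 2 + 1 + 2 + 2 = 8 = |G|. So G has 5 conjugacy classes.

Answer: 5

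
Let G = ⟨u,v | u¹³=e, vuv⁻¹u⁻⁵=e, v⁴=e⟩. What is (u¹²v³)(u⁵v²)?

Compute (u¹²v³) · (u⁵v²) by multiplying left to right and reducing via the relations at each step:
  (u¹²v³) · u⁵ = v³
  (v³) · v² = v

Answer: v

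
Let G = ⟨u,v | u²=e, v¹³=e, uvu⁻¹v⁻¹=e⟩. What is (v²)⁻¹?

The order of (v²) is 13 (smallest k with (v²)ᵏ = e), so (v²)⁻¹ = (v²)¹² = v¹¹.
Check: (v²) · (v¹¹) → (v²) · v¹¹ = e, giving e as required.

Answer: v¹¹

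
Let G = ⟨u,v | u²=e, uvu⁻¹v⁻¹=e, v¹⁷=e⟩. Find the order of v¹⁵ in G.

Compute successive powers until reaching e:
  (v¹⁵)¹ = v¹⁵, (v¹⁵)² = v¹³, (v¹⁵)³ = v¹¹, (v¹⁵)⁴ = v⁹, (v¹⁵)⁵ = v⁷, (v¹⁵)⁶ = v⁵, (v¹⁵)⁷ = v³, (v¹⁵)⁸ = v, (v¹⁵)⁹ = v¹⁶, (v¹⁵)¹⁰ = v¹⁴, (v¹⁵)¹¹ = v¹², (v¹⁵)¹² = v¹⁰, (v¹⁵)¹³ = v⁸, (v¹⁵)¹⁴ = v⁶, (v¹⁵)¹⁵ = v⁴, (v¹⁵)¹⁶ = v², (v¹⁵)¹⁷ = e.
The smallest positive k with (v¹⁵)ᵏ = e is 17.

Answer: 17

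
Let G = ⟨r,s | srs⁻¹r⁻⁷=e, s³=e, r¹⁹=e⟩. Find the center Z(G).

An element z ∈ Z(G) iff z commutes with every generator.
For example e is central: e·r = r = r·e; e·s = s = s·e.
Whereas r ∉ Z(G) since r·s = rs ≠ r⁷s = s·r.
Checking each of the 57 elements this way gives Z(G) = {e}, of order 1.

Answer: {e}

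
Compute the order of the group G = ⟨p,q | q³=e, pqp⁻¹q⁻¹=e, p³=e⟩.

Enumerate words in the generators, reducing via the relations: the distinct elements are
  {e, p, q, pq, p², q², pq², p²q, p²q²}.
No further products give new elements, so |G| = 9.

Answer: 9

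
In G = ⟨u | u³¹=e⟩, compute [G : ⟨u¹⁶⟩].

First find ord(u¹⁶) by computing successive powers:
  (u¹⁶)¹ = u¹⁶, (u¹⁶)² = u, (u¹⁶)³ = u¹⁷, (u¹⁶)⁴ = u², (u¹⁶)⁵ = u¹⁸, (u¹⁶)⁶ = u³, (u¹⁶)⁷ = u¹⁹, (u¹⁶)⁸ = u⁴, (u¹⁶)⁹ = u²⁰, (u¹⁶)¹⁰ = u⁵, (u¹⁶)¹¹ = u²¹, (u¹⁶)¹² = u⁶, (u¹⁶)¹³ = u²², (u¹⁶)¹⁴ = u⁷, (u¹⁶)¹⁵ = u²³, (u¹⁶)¹⁶ = u⁸, (u¹⁶)¹⁷ = u²⁴, (u¹⁶)¹⁸ = u⁹, (u¹⁶)¹⁹ = u²⁵, (u¹⁶)²⁰ = u¹⁰, (u¹⁶)²¹ = u²⁶, (u¹⁶)²² = u¹¹, (u¹⁶)²³ = u²⁷, (u¹⁶)²⁴ = u¹², (u¹⁶)²⁵ = u²⁸, (u¹⁶)²⁶ = u¹³, (u¹⁶)²⁷ = u²⁹, (u¹⁶)²⁸ = u¹⁴, (u¹⁶)²⁹ = u³⁰, (u¹⁶)³⁰ = u¹⁵, (u¹⁶)³¹ = e.
So |⟨u¹⁶⟩| = ord(u¹⁶) = 31. With |G| = 31, by Lagrange [G : ⟨u¹⁶⟩] = 31/31 = 1.

Answer: 1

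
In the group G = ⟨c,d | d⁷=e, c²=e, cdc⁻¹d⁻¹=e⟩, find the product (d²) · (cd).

Compute (d²) · (cd) by multiplying left to right and reducing via the relations at each step:
  (d²) · c = cd²
  (cd²) · d = cd³

Answer: cd³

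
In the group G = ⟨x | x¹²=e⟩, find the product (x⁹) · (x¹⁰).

Compute (x⁹) · (x¹⁰) by multiplying left to right and reducing via the relations at each step:
  (x⁹) · x¹⁰ = x⁷

Answer: x⁷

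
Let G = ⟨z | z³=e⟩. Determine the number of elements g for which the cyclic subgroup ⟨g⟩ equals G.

G is cyclic of order 3. An element generates G iff its order is 3, and a cyclic group of order 3 has exactly φ(3) = 2 such elements.

Answer: 2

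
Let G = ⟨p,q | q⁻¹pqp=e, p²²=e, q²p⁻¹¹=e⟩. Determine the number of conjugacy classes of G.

The conjugacy classes (representative and size) are:
  [e] (size 1), [p²¹] (size 2), [p²] (size 2), [p³] (size 2), [p¹⁸] (size 2), [p¹⁷] (size 2), [p⁶] (size 2), [p⁷] (size 2), [p⁸] (size 2), [p¹³] (size 2), [p¹²] (size 2), [p¹¹] (size 1), [p¹⁰q] (size 11), [p⁷q] (size 11).
Class equation: 1 + 2 + 2 + 2 + 2 + 2 + 2 + 2 + 2 + 2 + 2 + 1 + 11 + 11 = 44 = |G|. So G has 14 conjugacy classes.

Answer: 14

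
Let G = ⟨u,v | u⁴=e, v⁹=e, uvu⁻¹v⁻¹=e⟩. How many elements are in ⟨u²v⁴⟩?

|⟨u²v⁴⟩| equals the order of u²v⁴. Compute successive powers until reaching e:
  (u²v⁴)¹ = u²v⁴, (u²v⁴)² = v⁸, (u²v⁴)³ = u²v³, (u²v⁴)⁴ = v⁷, (u²v⁴)⁵ = u²v², (u²v⁴)⁶ = v⁶, (u²v⁴)⁷ = u²v, (u²v⁴)⁸ = v⁵, (u²v⁴)⁹ = u², (u²v⁴)¹⁰ = v⁴, (u²v⁴)¹¹ = u²v⁸, (u²v⁴)¹² = v³, (u²v⁴)¹³ = u²v⁷, (u²v⁴)¹⁴ = v², (u²v⁴)¹⁵ = u²v⁶, (u²v⁴)¹⁶ = v, (u²v⁴)¹⁷ = u²v⁵, (u²v⁴)¹⁸ = e.
The smallest positive k with (u²v⁴)ᵏ = e is 18, so |⟨u²v⁴⟩| = 18.

Answer: 18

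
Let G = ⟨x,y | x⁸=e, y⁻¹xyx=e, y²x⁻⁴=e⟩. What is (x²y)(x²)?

Compute (x²y) · (x²) by multiplying left to right and reducing via the relations at each step:
  (x²y) · x² = y

Answer: y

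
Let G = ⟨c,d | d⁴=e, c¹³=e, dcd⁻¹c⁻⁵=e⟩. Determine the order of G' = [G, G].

G' = [G, G] is generated by all commutators. The generator-pair commutators are: [c, d] = c⁹.
The subgroup they normally generate is {e, c, c², c³, c⁴, c⁵, c⁶, c⁷, c⁸, c⁹, c¹⁰, c¹¹, c¹²}, of order 13.
Check: |G/G'| = 52/13 = 4 is the order of the abelianisation.

Answer: 13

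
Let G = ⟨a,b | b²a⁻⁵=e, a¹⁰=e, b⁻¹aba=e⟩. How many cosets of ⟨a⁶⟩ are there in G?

First find ord(a⁶) by computing successive powers:
  (a⁶)¹ = a⁶, (a⁶)² = a², (a⁶)³ = a⁸, (a⁶)⁴ = a⁴, (a⁶)⁵ = e.
So |⟨a⁶⟩| = ord(a⁶) = 5. With |G| = 20, by Lagrange [G : ⟨a⁶⟩] = 20/5 = 4.

Answer: 4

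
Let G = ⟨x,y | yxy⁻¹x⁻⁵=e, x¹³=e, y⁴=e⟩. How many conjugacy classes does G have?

The conjugacy classes (representative and size) are:
  [e] (size 1), [x] (size 4), [x²] (size 4), [x⁹] (size 4), [x¹²y] (size 13), [x⁴y²] (size 13), [x¹²y³] (size 13).
Class equation: 1 + 4 + 4 + 4 + 13 + 13 + 13 = 52 = |G|. So G has 7 conjugacy classes.

Answer: 7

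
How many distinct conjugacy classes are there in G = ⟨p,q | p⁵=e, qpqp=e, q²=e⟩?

The conjugacy classes (representative and size) are:
  [e] (size 1), [p] (size 2), [p²] (size 2), [q] (size 5).
Class equation: 1 + 2 + 2 + 5 = 10 = |G|. So G has 4 conjugacy classes.

Answer: 4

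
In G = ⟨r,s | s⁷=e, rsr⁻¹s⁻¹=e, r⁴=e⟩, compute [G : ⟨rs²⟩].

First find ord(rs²) by computing successive powers:
  (rs²)¹ = rs², (rs²)² = r²s⁴, (rs²)³ = r³s⁶, (rs²)⁴ = s, (rs²)⁵ = rs³, (rs²)⁶ = r²s⁵, (rs²)⁷ = r³, (rs²)⁸ = s², (rs²)⁹ = rs⁴, (rs²)¹⁰ = r²s⁶, (rs²)¹¹ = r³s, (rs²)¹² = s³, (rs²)¹³ = rs⁵, (rs²)¹⁴ = r², (rs²)¹⁵ = r³s², (rs²)¹⁶ = s⁴, (rs²)¹⁷ = rs⁶, (rs²)¹⁸ = r²s, (rs²)¹⁹ = r³s³, (rs²)²⁰ = s⁵, (rs²)²¹ = r, (rs²)²² = r²s², (rs²)²³ = r³s⁴, (rs²)²⁴ = s⁶, (rs²)²⁵ = rs, (rs²)²⁶ = r²s³, (rs²)²⁷ = r³s⁵, (rs²)²⁸ = e.
So |⟨rs²⟩| = ord(rs²) = 28. With |G| = 28, by Lagrange [G : ⟨rs²⟩] = 28/28 = 1.

Answer: 1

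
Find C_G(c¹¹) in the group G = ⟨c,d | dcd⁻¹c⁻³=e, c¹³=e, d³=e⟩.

⟨c¹¹⟩ ⊆ C_G(c¹¹) since powers of c¹¹ commute with c¹¹; so |C_G(c¹¹)| ≥ |⟨c¹¹⟩| = 13.
By orbit–stabilizer, |C_G(c¹¹)| = |G| / |conj. class of c¹¹| = 39 / 3 = 13.
The 13 elements commuting with c¹¹ are {e, c, c², c³, c⁴, c⁵, c⁶, c⁷, c⁸, c⁹, c¹⁰, c¹¹, c¹²}.

Answer: {e, c, c², c³, c⁴, c⁵, c⁶, c⁷, c⁸, c⁹, c¹⁰, c¹¹, c¹²}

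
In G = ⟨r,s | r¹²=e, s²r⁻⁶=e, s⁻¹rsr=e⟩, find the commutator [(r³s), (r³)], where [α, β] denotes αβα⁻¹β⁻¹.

[(r³s), (r³)] = (r³s)·(r³)·(r³s)⁻¹·(r³)⁻¹.
  (r³s) · (r³) = s
  s · (r³s⁻¹) = r⁹
  (r⁹) · (r⁹) = r⁶

Answer: r⁶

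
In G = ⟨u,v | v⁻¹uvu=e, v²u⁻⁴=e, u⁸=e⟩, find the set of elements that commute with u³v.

⟨u³v⟩ ⊆ C_G(u³v) since powers of u³v commute with u³v; so |C_G(u³v)| ≥ |⟨u³v⟩| = 4.
By orbit–stabilizer, |C_G(u³v)| = |G| / |conj. class of u³v| = 16 / 4 = 4.
The 4 elements commuting with u³v are {e, u⁴, u³v, u³v⁻¹}.

Answer: {e, u⁴, u³v, u³v⁻¹}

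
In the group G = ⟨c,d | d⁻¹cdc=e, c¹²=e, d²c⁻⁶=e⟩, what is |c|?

Compute successive powers until reaching e:
  c¹ = c, c² = c², c³ = c³, c⁴ = c⁴, c⁵ = c⁵, c⁶ = c⁶, c⁷ = c⁷, c⁸ = c⁸, c⁹ = c⁹, c¹⁰ = c¹⁰, c¹¹ = c¹¹, c¹² = e.
The smallest positive k with cᵏ = e is 12.

Answer: 12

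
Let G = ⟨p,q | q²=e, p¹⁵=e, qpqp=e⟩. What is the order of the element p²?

Compute successive powers until reaching e:
  (p²)¹ = p², (p²)² = p⁴, (p²)³ = p⁶, (p²)⁴ = p⁸, (p²)⁵ = p¹⁰, (p²)⁶ = p¹², (p²)⁷ = p¹⁴, (p²)⁸ = p, (p²)⁹ = p³, (p²)¹⁰ = p⁵, (p²)¹¹ = p⁷, (p²)¹² = p⁹, (p²)¹³ = p¹¹, (p²)¹⁴ = p¹³, (p²)¹⁵ = e.
The smallest positive k with (p²)ᵏ = e is 15.

Answer: 15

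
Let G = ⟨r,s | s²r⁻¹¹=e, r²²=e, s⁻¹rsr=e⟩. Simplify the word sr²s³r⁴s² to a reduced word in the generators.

Multiply left to right, reducing at each step:
  s · r² = r⁹s⁻¹
  (r⁹s⁻¹) · s³ = r²⁰
  (r²⁰) · r⁴ = r²
  (r²) · s² = r¹³

Answer: r¹³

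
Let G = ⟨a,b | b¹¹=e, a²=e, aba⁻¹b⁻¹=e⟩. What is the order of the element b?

Compute successive powers until reaching e:
  b¹ = b, b² = b², b³ = b³, b⁴ = b⁴, b⁵ = b⁵, b⁶ = b⁶, b⁷ = b⁷, b⁸ = b⁸, b⁹ = b⁹, b¹⁰ = b¹⁰, b¹¹ = e.
The smallest positive k with bᵏ = e is 11.

Answer: 11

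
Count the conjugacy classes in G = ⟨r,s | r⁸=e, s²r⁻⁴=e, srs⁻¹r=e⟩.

The conjugacy classes (representative and size) are:
  [e] (size 1), [r⁷] (size 2), [r²] (size 2), [r⁵] (size 2), [r⁴] (size 1), [r²s⁻¹] (size 4), [r³s] (size 4).
Class equation: 1 + 2 + 2 + 2 + 1 + 4 + 4 = 16 = |G|. So G has 7 conjugacy classes.

Answer: 7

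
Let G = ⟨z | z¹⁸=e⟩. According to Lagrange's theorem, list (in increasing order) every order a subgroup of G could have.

|G| = 18 = 2 · 3². By Lagrange's theorem the order of any subgroup divides 18; the divisors of 18 are 1, 2, 3, 6, 9, 18.

Answer: 1, 2, 3, 6, 9, 18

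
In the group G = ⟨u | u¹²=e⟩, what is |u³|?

Compute successive powers until reaching e:
  (u³)¹ = u³, (u³)² = u⁶, (u³)³ = u⁹, (u³)⁴ = e.
The smallest positive k with (u³)ᵏ = e is 4.

Answer: 4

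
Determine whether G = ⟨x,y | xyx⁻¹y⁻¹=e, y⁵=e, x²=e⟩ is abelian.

Each pair of generators commutes: x·y = xy = y·x. Since the generators pairwise commute, every element of G commutes with every other, so G is abelian.

Answer: Yes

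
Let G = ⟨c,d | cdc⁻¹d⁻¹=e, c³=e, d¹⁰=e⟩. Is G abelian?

Each pair of generators commutes: c·d = cd = d·c. Since the generators pairwise commute, every element of G commutes with every other, so G is abelian.

Answer: Yes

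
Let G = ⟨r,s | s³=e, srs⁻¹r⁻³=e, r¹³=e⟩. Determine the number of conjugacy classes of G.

The conjugacy classes (representative and size) are:
  [e] (size 1), [r] (size 3), [r⁵] (size 3), [r¹⁰] (size 3), [r⁸] (size 3), [r¹⁰s] (size 13), [r⁷s²] (size 13).
Class equation: 1 + 3 + 3 + 3 + 3 + 13 + 13 = 39 = |G|. So G has 7 conjugacy classes.

Answer: 7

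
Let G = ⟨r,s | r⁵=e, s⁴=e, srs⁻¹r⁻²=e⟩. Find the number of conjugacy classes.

The conjugacy classes (representative and size) are:
  [e] (size 1), [r⁴] (size 4), [r²s] (size 5), [s²] (size 5), [r³s³] (size 5).
Class equation: 1 + 4 + 5 + 5 + 5 = 20 = |G|. So G has 5 conjugacy classes.

Answer: 5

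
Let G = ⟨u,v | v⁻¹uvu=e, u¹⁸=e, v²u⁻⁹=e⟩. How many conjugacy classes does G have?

The conjugacy classes (representative and size) are:
  [e] (size 1), [u¹⁷] (size 2), [u¹⁶] (size 2), [u³] (size 2), [u¹⁴] (size 2), [u¹³] (size 2), [u¹²] (size 2), [u¹¹] (size 2), [u¹⁰] (size 2), [u⁹] (size 1), [u⁸v] (size 9), [uv] (size 9).
Class equation: 1 + 2 + 2 + 2 + 2 + 2 + 2 + 2 + 2 + 1 + 9 + 9 = 36 = |G|. So G has 12 conjugacy classes.

Answer: 12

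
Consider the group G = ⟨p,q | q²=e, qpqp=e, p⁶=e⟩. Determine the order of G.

Enumerate words in the generators, reducing via the relations: the distinct elements are
  {e, p, q, pq, p², p³, p⁴, p⁵, p²q, p³q, p⁴q, p⁵q}.
No further products give new elements, so |G| = 12.

Answer: 12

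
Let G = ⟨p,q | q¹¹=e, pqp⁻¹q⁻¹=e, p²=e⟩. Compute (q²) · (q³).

Compute (q²) · (q³) by multiplying left to right and reducing via the relations at each step:
  (q²) · q³ = q⁵

Answer: q⁵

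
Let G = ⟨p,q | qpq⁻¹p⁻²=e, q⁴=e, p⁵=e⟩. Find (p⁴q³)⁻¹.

The order of (p⁴q³) is 4 (smallest k with (p⁴q³)ᵏ = e), so (p⁴q³)⁻¹ = (p⁴q³)³ = p²q.
Check: (p⁴q³) · (p²q) → (p⁴q³) · p² = q³;   (q³) · q = e, giving e as required.

Answer: p²q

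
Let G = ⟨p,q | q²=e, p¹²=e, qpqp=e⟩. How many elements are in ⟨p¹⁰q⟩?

|⟨p¹⁰q⟩| equals the order of p¹⁰q. Compute successive powers until reaching e:
  (p¹⁰q)¹ = p¹⁰q, (p¹⁰q)² = e.
The smallest positive k with (p¹⁰q)ᵏ = e is 2, so |⟨p¹⁰q⟩| = 2.

Answer: 2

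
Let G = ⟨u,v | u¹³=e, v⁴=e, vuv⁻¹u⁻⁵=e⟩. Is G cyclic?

Every cyclic group is abelian. But u·v = uv while v·u = u⁵v, so u·v ≠ v·u and G is not abelian. Hence G is not cyclic.

Answer: No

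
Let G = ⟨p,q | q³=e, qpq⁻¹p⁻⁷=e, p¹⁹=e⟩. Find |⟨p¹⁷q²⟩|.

|⟨p¹⁷q²⟩| equals the order of p¹⁷q². Compute successive powers until reaching e:
  (p¹⁷q²)¹ = p¹⁷q², (p¹⁷q²)² = p¹⁴q, (p¹⁷q²)³ = e.
The smallest positive k with (p¹⁷q²)ᵏ = e is 3, so |⟨p¹⁷q²⟩| = 3.

Answer: 3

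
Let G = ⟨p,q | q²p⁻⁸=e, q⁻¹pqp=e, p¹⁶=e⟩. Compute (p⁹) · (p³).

Compute (p⁹) · (p³) by multiplying left to right and reducing via the relations at each step:
  (p⁹) · p³ = p¹²

Answer: p¹²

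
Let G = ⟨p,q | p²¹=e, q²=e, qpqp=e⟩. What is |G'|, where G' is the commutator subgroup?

G' = [G, G] is generated by all commutators. The generator-pair commutators are: [p, q] = p².
The subgroup they normally generate is {e, p, p², p³, p⁴, p⁵, p⁶, p⁷, p⁸, p⁹, p¹⁰, p¹¹, p¹², p¹³, p¹⁴, p¹⁵, p¹⁶, p¹⁷, p¹⁸, p¹⁹, p²⁰}, of order 21.
Check: |G/G'| = 42/21 = 2 is the order of the abelianisation.

Answer: 21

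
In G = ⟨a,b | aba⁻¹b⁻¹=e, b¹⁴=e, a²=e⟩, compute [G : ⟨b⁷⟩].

First find ord(b⁷) by computing successive powers:
  (b⁷)¹ = b⁷, (b⁷)² = e.
So |⟨b⁷⟩| = ord(b⁷) = 2. With |G| = 28, by Lagrange [G : ⟨b⁷⟩] = 28/2 = 14.

Answer: 14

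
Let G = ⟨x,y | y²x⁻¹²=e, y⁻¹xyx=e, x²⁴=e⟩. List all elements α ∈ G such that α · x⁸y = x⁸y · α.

⟨x⁸y⟩ ⊆ C_G(x⁸y) since powers of x⁸y commute with x⁸y; so |C_G(x⁸y)| ≥ |⟨x⁸y⟩| = 4.
By orbit–stabilizer, |C_G(x⁸y)| = |G| / |conj. class of x⁸y| = 48 / 12 = 4.
The 4 elements commuting with x⁸y are {e, x¹², x⁸y, x⁸y⁻¹}.

Answer: {e, x¹², x⁸y, x⁸y⁻¹}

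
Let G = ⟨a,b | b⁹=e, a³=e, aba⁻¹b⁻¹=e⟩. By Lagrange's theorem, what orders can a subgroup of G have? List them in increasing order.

|G| = 27 = 3³. By Lagrange's theorem the order of any subgroup divides 27; the divisors of 27 are 1, 3, 9, 27.

Answer: 1, 3, 9, 27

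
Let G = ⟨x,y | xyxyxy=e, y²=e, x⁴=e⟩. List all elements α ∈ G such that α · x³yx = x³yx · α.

⟨x³yx⟩ ⊆ C_G(x³yx) since powers of x³yx commute with x³yx; so |C_G(x³yx)| ≥ |⟨x³yx⟩| = 2.
By orbit–stabilizer, |C_G(x³yx)| = |G| / |conj. class of x³yx| = 24 / 6 = 4.
The 4 elements commuting with x³yx are {e, xyx³, x³yx, yx²y}.

Answer: {e, xyx³, x³yx, yx²y}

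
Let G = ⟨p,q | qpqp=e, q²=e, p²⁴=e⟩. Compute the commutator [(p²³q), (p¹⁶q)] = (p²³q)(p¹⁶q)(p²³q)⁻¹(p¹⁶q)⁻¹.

[(p²³q), (p¹⁶q)] = (p²³q)·(p¹⁶q)·(p²³q)⁻¹·(p¹⁶q)⁻¹.
  (p²³q) · (p¹⁶q) = p⁷
  (p⁷) · (p²³q) = p⁶q
  (p⁶q) · (p¹⁶q) = p¹⁴

Answer: p¹⁴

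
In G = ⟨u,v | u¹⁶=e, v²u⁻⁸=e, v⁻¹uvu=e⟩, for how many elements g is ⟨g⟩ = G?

⟨g⟩ = G would require ord(g) = |G| = 32, but the maximum element order in G is 16 < 32. So G is not cyclic and no single element generates it: the count is 0.

Answer: 0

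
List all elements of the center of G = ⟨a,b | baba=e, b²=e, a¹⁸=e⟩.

An element z ∈ Z(G) iff z commutes with every generator.
For example a⁹ is central: (a⁹)·a = a¹⁰ = a·(a⁹); (a⁹)·b = a⁹b = b·(a⁹).
Whereas a ∉ Z(G) since a·b = ab ≠ a¹⁷b = b·a.
Checking each of the 36 elements this way gives Z(G) = {e, a⁹}, of order 2.

Answer: {e, a⁹}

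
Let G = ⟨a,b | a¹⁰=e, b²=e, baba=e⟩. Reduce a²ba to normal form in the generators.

Multiply left to right, reducing at each step:
  (a²) · b = a²b
  (a²b) · a = ab

Answer: ab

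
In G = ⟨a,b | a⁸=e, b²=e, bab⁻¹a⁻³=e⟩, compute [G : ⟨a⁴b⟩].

First find ord(a⁴b) by computing successive powers:
  (a⁴b)¹ = a⁴b, (a⁴b)² = e.
So |⟨a⁴b⟩| = ord(a⁴b) = 2. With |G| = 16, by Lagrange [G : ⟨a⁴b⟩] = 16/2 = 8.

Answer: 8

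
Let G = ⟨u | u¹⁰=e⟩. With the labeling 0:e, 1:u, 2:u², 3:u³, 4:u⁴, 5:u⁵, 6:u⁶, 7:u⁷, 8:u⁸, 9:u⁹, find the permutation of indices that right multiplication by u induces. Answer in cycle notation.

(0 1 2 3 4 5 6 7 8 9)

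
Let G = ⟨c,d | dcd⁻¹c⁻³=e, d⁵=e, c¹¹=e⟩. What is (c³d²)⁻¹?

The order of (c³d²) is 5 (smallest k with (c³d²)ᵏ = e), so (c³d²)⁻¹ = (c³d²)⁴ = c⁷d³.
Check: (c³d²) · (c⁷d³) → (c³d²) · c⁷ = d²;   (d²) · d³ = e, giving e as required.

Answer: c⁷d³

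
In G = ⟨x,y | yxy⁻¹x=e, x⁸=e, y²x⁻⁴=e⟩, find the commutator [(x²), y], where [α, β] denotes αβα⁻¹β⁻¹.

[(x²), y] = (x²)·y·(x²)⁻¹·y⁻¹.
  (x²) · y = x²y
  (x²y) · (x⁶) = y⁻¹
  (y⁻¹) · (y⁻¹) = x⁴

Answer: x⁴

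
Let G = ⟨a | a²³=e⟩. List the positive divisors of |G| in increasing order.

|G| = 23 = 23. By Lagrange's theorem the order of any subgroup divides 23; the divisors of 23 are 1, 23.

Answer: 1, 23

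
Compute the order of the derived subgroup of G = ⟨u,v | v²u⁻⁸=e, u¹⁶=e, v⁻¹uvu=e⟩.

G' = [G, G] is generated by all commutators. The generator-pair commutators are: [u, v] = u².
The subgroup they normally generate is {e, u², u⁴, u⁶, u⁸, u¹⁰, u¹², u¹⁴}, of order 8.
Check: |G/G'| = 32/8 = 4 is the order of the abelianisation.

Answer: 8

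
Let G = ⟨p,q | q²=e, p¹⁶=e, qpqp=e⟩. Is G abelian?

p·q = pq but q·p = p¹⁵q, so p·q ≠ q·p and G is not abelian.

Answer: No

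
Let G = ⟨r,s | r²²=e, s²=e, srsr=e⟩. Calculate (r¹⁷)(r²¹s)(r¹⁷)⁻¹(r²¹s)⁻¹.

[(r¹⁷), (r²¹s)] = (r¹⁷)·(r²¹s)·(r¹⁷)⁻¹·(r²¹s)⁻¹.
  (r¹⁷) · (r²¹s) = r¹⁶s
  (r¹⁶s) · (r⁵) = r¹¹s
  (r¹¹s) · (r²¹s) = r¹²

Answer: r¹²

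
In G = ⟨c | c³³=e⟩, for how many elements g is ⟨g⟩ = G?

G is cyclic of order 33. An element generates G iff its order is 33, and a cyclic group of order 33 has exactly φ(33) = 20 such elements.

Answer: 20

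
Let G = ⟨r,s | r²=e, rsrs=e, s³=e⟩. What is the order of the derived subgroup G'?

G' = [G, G] is generated by all commutators. The generator-pair commutators are: [r, s] = s.
The subgroup they normally generate is {e, s, s²}, of order 3.
Check: |G/G'| = 6/3 = 2 is the order of the abelianisation.

Answer: 3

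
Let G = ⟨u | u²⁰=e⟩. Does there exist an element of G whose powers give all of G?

|G| = 20. The element u has order 20 (its powers give 20 distinct elements), so ⟨u⟩ = G and G is cyclic.

Answer: Yes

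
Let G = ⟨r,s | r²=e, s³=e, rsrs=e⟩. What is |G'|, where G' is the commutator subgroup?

G' = [G, G] is generated by all commutators. The generator-pair commutators are: [r, s] = s.
The subgroup they normally generate is {e, s, s²}, of order 3.
Check: |G/G'| = 6/3 = 2 is the order of the abelianisation.

Answer: 3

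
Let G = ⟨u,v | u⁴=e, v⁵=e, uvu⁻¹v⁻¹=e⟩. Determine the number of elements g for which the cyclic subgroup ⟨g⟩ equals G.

G is cyclic of order 20. An element generates G iff its order is 20, and a cyclic group of order 20 has exactly φ(20) = 8 such elements.

Answer: 8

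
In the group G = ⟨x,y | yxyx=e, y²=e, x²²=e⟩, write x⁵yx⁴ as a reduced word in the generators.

Multiply left to right, reducing at each step:
  (x⁵) · y = x⁵y
  (x⁵y) · x⁴ = xy

Answer: xy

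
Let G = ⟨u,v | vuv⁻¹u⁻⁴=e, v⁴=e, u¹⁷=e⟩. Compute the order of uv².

Compute successive powers until reaching e:
  (uv²)¹ = uv², (uv²)² = e.
The smallest positive k with (uv²)ᵏ = e is 2.

Answer: 2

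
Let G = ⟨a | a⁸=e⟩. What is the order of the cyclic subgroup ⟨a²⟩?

|⟨a²⟩| equals the order of a². Compute successive powers until reaching e:
  (a²)¹ = a², (a²)² = a⁴, (a²)³ = a⁶, (a²)⁴ = e.
The smallest positive k with (a²)ᵏ = e is 4, so |⟨a²⟩| = 4.

Answer: 4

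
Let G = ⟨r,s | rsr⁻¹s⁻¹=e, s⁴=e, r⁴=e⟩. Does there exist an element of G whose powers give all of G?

|G| = 16, but the maximum element order in G is 4 < 16. No single element generates all of G, so G is not cyclic.

Answer: No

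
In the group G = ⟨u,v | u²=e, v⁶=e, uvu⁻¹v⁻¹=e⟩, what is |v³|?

Compute successive powers until reaching e:
  (v³)¹ = v³, (v³)² = e.
The smallest positive k with (v³)ᵏ = e is 2.

Answer: 2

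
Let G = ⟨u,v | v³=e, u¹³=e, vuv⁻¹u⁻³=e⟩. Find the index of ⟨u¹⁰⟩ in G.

First find ord(u¹⁰) by computing successive powers:
  (u¹⁰)¹ = u¹⁰, (u¹⁰)² = u⁷, (u¹⁰)³ = u⁴, (u¹⁰)⁴ = u, (u¹⁰)⁵ = u¹¹, (u¹⁰)⁶ = u⁸, (u¹⁰)⁷ = u⁵, (u¹⁰)⁸ = u², (u¹⁰)⁹ = u¹², (u¹⁰)¹⁰ = u⁹, (u¹⁰)¹¹ = u⁶, (u¹⁰)¹² = u³, (u¹⁰)¹³ = e.
So |⟨u¹⁰⟩| = ord(u¹⁰) = 13. With |G| = 39, by Lagrange [G : ⟨u¹⁰⟩] = 39/13 = 3.

Answer: 3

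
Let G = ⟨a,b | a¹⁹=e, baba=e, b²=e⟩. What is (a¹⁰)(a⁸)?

Compute (a¹⁰) · (a⁸) by multiplying left to right and reducing via the relations at each step:
  (a¹⁰) · a⁸ = a¹⁸

Answer: a¹⁸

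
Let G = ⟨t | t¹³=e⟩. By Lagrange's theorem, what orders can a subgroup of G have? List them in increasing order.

|G| = 13 = 13. By Lagrange's theorem the order of any subgroup divides 13; the divisors of 13 are 1, 13.

Answer: 1, 13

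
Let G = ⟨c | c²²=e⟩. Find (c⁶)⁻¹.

The order of (c⁶) is 11 (smallest k with (c⁶)ᵏ = e), so (c⁶)⁻¹ = (c⁶)¹⁰ = c¹⁶.
Check: (c⁶) · (c¹⁶) → (c⁶) · c¹⁶ = e, giving e as required.

Answer: c¹⁶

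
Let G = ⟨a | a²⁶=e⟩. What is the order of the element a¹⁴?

Compute successive powers until reaching e:
  (a¹⁴)¹ = a¹⁴, (a¹⁴)² = a², (a¹⁴)³ = a¹⁶, (a¹⁴)⁴ = a⁴, (a¹⁴)⁵ = a¹⁸, (a¹⁴)⁶ = a⁶, (a¹⁴)⁷ = a²⁰, (a¹⁴)⁸ = a⁸, (a¹⁴)⁹ = a²², (a¹⁴)¹⁰ = a¹⁰, (a¹⁴)¹¹ = a²⁴, (a¹⁴)¹² = a¹², (a¹⁴)¹³ = e.
The smallest positive k with (a¹⁴)ᵏ = e is 13.

Answer: 13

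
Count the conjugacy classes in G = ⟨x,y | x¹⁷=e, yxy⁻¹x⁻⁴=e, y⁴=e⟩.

The conjugacy classes (representative and size) are:
  [e] (size 1), [x⁴] (size 4), [x²] (size 4), [x⁵] (size 4), [x¹¹] (size 4), [x⁷y] (size 17), [x³y²] (size 17), [x⁹y³] (size 17).
Class equation: 1 + 4 + 4 + 4 + 4 + 17 + 17 + 17 = 68 = |G|. So G has 8 conjugacy classes.

Answer: 8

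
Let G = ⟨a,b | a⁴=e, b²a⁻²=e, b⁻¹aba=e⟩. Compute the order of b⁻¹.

Compute successive powers until reaching e:
  (b⁻¹)¹ = b⁻¹, (b⁻¹)² = a², (b⁻¹)³ = b, (b⁻¹)⁴ = e.
The smallest positive k with (b⁻¹)ᵏ = e is 4.

Answer: 4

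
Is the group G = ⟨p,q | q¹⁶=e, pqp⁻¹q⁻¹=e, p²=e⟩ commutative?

Each pair of generators commutes: p·q = pq = q·p. Since the generators pairwise commute, every element of G commutes with every other, so G is abelian.

Answer: Yes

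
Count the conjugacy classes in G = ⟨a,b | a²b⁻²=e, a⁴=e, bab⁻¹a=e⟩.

The conjugacy classes (representative and size) are:
  [e] (size 1), [a³] (size 2), [a²] (size 1), [b⁻¹] (size 2), [ab] (size 2).
Class equation: 1 + 2 + 1 + 2 + 2 = 8 = |G|. So G has 5 conjugacy classes.

Answer: 5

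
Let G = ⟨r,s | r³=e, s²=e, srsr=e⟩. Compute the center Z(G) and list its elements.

An element z ∈ Z(G) iff z commutes with every generator.
For example e is central: e·r = r = r·e; e·s = s = s·e.
Whereas r ∉ Z(G) since r·s = rs ≠ r²s = s·r.
Checking each of the 6 elements this way gives Z(G) = {e}, of order 1.

Answer: {e}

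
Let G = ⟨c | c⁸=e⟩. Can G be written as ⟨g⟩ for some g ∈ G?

|G| = 8. The element c has order 8 (its powers give 8 distinct elements), so ⟨c⟩ = G and G is cyclic.

Answer: Yes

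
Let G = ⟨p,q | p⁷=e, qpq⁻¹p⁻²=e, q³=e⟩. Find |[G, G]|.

G' = [G, G] is generated by all commutators. The generator-pair commutators are: [p, q] = p⁶.
The subgroup they normally generate is {e, p, p², p³, p⁴, p⁵, p⁶}, of order 7.
Check: |G/G'| = 21/7 = 3 is the order of the abelianisation.

Answer: 7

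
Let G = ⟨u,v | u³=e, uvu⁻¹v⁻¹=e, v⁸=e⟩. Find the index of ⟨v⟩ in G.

First find ord(v) by computing successive powers:
  v¹ = v, v² = v², v³ = v³, v⁴ = v⁴, v⁵ = v⁵, v⁶ = v⁶, v⁷ = v⁷, v⁸ = e.
So |⟨v⟩| = ord(v) = 8. With |G| = 24, by Lagrange [G : ⟨v⟩] = 24/8 = 3.

Answer: 3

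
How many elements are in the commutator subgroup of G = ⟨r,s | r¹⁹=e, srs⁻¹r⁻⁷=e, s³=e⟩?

G' = [G, G] is generated by all commutators. The generator-pair commutators are: [r, s] = r¹³.
The subgroup they normally generate is {e, r, r², r³, r⁴, r⁵, r⁶, r⁷, r⁸, r⁹, r¹⁰, r¹¹, r¹², r¹³, r¹⁴, r¹⁵, r¹⁶, r¹⁷, r¹⁸}, of order 19.
Check: |G/G'| = 57/19 = 3 is the order of the abelianisation.

Answer: 19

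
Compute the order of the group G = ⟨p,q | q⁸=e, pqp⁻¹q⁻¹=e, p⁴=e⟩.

Enumerate words in the generators, reducing via the relations: the distinct elements are
  {e, p, q, pq, p², p³, q², q³, q⁴, q⁵, q⁶, q⁷, pq², pq³, pq⁴, pq⁵, pq⁶, pq⁷, p²q, p³q, p²q², p²q³, p²q⁴, p²q⁵, p²q⁶, p²q⁷, p³q², p³q³, p³q⁴, p³q⁵, p³q⁶, p³q⁷}.
No further products give new elements, so |G| = 32.

Answer: 32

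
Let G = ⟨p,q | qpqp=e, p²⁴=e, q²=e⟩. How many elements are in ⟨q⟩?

|⟨q⟩| equals the order of q. Compute successive powers until reaching e:
  q¹ = q, q² = e.
The smallest positive k with qᵏ = e is 2, so |⟨q⟩| = 2.

Answer: 2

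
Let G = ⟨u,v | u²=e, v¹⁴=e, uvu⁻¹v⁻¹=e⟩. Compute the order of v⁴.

Compute successive powers until reaching e:
  (v⁴)¹ = v⁴, (v⁴)² = v⁸, (v⁴)³ = v¹², (v⁴)⁴ = v², (v⁴)⁵ = v⁶, (v⁴)⁶ = v¹⁰, (v⁴)⁷ = e.
The smallest positive k with (v⁴)ᵏ = e is 7.

Answer: 7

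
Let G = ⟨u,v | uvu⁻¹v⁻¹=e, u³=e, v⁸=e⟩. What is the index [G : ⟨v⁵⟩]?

First find ord(v⁵) by computing successive powers:
  (v⁵)¹ = v⁵, (v⁵)² = v², (v⁵)³ = v⁷, (v⁵)⁴ = v⁴, (v⁵)⁵ = v, (v⁵)⁶ = v⁶, (v⁵)⁷ = v³, (v⁵)⁸ = e.
So |⟨v⁵⟩| = ord(v⁵) = 8. With |G| = 24, by Lagrange [G : ⟨v⁵⟩] = 24/8 = 3.

Answer: 3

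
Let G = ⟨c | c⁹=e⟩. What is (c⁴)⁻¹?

The order of (c⁴) is 9 (smallest k with (c⁴)ᵏ = e), so (c⁴)⁻¹ = (c⁴)⁸ = c⁵.
Check: (c⁴) · (c⁵) → (c⁴) · c⁵ = e, giving e as required.

Answer: c⁵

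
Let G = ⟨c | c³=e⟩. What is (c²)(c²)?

Compute (c²) · (c²) by multiplying left to right and reducing via the relations at each step:
  (c²) · c² = c

Answer: c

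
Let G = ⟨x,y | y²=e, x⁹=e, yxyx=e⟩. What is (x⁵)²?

Compute successive powers of (x⁵), reducing at each step:
  (x⁵)²: (x⁵) · x⁵ = x

Answer: x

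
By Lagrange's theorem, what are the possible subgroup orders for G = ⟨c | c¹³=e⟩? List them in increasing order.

|G| = 13 = 13. By Lagrange's theorem the order of any subgroup divides 13; the divisors of 13 are 1, 13.

Answer: 1, 13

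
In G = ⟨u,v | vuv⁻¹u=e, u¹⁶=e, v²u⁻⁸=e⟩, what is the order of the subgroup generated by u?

|⟨u⟩| equals the order of u. Compute successive powers until reaching e:
  u¹ = u, u² = u², u³ = u³, u⁴ = u⁴, u⁵ = u⁵, u⁶ = u⁶, u⁷ = u⁷, u⁸ = u⁸, u⁹ = u⁹, u¹⁰ = u¹⁰, u¹¹ = u¹¹, u¹² = u¹², u¹³ = u¹³, u¹⁴ = u¹⁴, u¹⁵ = u¹⁵, u¹⁶ = e.
The smallest positive k with uᵏ = e is 16, so |⟨u⟩| = 16.

Answer: 16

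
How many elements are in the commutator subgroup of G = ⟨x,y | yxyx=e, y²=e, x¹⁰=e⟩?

G' = [G, G] is generated by all commutators. The generator-pair commutators are: [x, y] = x².
The subgroup they normally generate is {e, x², x⁴, x⁶, x⁸}, of order 5.
Check: |G/G'| = 20/5 = 4 is the order of the abelianisation.

Answer: 5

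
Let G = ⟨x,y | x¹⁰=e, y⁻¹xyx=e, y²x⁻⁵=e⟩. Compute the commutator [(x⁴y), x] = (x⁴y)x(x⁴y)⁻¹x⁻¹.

[(x⁴y), x] = (x⁴y)·x·(x⁴y)⁻¹·x⁻¹.
  (x⁴y) · x = x³y
  (x³y) · (x⁴y⁻¹) = x⁹
  (x⁹) · (x⁹) = x⁸

Answer: x⁸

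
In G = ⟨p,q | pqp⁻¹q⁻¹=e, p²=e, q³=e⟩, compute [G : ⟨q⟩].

First find ord(q) by computing successive powers:
  q¹ = q, q² = q², q³ = e.
So |⟨q⟩| = ord(q) = 3. With |G| = 6, by Lagrange [G : ⟨q⟩] = 6/3 = 2.

Answer: 2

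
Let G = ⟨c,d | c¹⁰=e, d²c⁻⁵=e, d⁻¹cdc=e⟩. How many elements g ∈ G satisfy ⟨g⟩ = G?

⟨g⟩ = G would require ord(g) = |G| = 20, but the maximum element order in G is 10 < 20. So G is not cyclic and no single element generates it: the count is 0.

Answer: 0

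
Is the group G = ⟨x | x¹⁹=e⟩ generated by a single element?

|G| = 19. The element x has order 19 (its powers give 19 distinct elements), so ⟨x⟩ = G and G is cyclic.

Answer: Yes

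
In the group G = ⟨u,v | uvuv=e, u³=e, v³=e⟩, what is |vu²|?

Compute successive powers until reaching e:
  (vu²)¹ = vu², (vu²)² = uv², (vu²)³ = e.
The smallest positive k with (vu²)ᵏ = e is 3.

Answer: 3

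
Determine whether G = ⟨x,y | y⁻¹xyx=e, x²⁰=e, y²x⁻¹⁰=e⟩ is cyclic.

Every cyclic group is abelian. But x·y = xy while y·x = x⁹y⁻¹, so x·y ≠ y·x and G is not abelian. Hence G is not cyclic.

Answer: No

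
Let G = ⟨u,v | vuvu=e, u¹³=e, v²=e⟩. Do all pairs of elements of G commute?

u·v = uv but v·u = u¹²v, so u·v ≠ v·u and G is not abelian.

Answer: No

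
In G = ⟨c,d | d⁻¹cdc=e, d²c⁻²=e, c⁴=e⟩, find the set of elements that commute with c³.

⟨c³⟩ ⊆ C_G(c³) since powers of c³ commute with c³; so |C_G(c³)| ≥ |⟨c³⟩| = 4.
By orbit–stabilizer, |C_G(c³)| = |G| / |conj. class of c³| = 8 / 2 = 4.
The 4 elements commuting with c³ are {e, c, c², c³}.

Answer: {e, c, c², c³}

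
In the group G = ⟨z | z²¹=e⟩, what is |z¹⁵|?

Compute successive powers until reaching e:
  (z¹⁵)¹ = z¹⁵, (z¹⁵)² = z⁹, (z¹⁵)³ = z³, (z¹⁵)⁴ = z¹⁸, (z¹⁵)⁵ = z¹², (z¹⁵)⁶ = z⁶, (z¹⁵)⁷ = e.
The smallest positive k with (z¹⁵)ᵏ = e is 7.

Answer: 7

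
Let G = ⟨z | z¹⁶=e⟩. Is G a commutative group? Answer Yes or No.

G has a single generator, so G is cyclic and hence abelian.

Answer: Yes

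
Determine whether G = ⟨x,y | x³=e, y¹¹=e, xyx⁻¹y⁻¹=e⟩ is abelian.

Each pair of generators commutes: x·y = xy = y·x. Since the generators pairwise commute, every element of G commutes with every other, so G is abelian.

Answer: Yes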